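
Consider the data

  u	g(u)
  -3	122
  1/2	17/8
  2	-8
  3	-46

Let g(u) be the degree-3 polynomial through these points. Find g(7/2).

-649/8

Evaluate each Lagrange basis at u = 7/2:
L_0(7/2) = (3)·(3/2)·(1/2)/[(-7/2)·(-5)·(-6)] = -3/140
L_1(7/2) = (13/2)·(3/2)·(1/2)/[(7/2)·(-3/2)·(-5/2)] = 13/35
L_2(7/2) = (13/2)·(3)·(1/2)/[(5)·(3/2)·(-1)] = -13/10
L_3(7/2) = (13/2)·(3)·(3/2)/[(6)·(5/2)·(1)] = 39/20
Sum: 122·(-3/140) + 17/8·(13/35) + (-8)·(-13/10) + (-46)·(39/20) = -649/8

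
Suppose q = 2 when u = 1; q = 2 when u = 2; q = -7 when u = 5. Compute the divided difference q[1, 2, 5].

q[1,2] = (2 - 2) / (2 - 1) = 0
q[2,5] = (-7 - 2) / (5 - 2) = -3
q[1,2,5] = (-3 - 0) / (5 - 1) = -3/4

-3/4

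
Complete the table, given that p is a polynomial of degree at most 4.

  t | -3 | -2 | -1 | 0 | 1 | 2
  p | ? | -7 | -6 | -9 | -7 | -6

The 5 known values determine p uniquely (degree ≤ 4).
L_0(-3) = (-2)·(-3)·(-4)·(-5)/[(-1)·(-2)·(-3)·(-4)] = 5
L_1(-3) = (-1)·(-3)·(-4)·(-5)/[(1)·(-1)·(-2)·(-3)] = -10
L_2(-3) = (-1)·(-2)·(-4)·(-5)/[(2)·(1)·(-1)·(-2)] = 10
L_3(-3) = (-1)·(-2)·(-3)·(-5)/[(3)·(2)·(1)·(-1)] = -5
L_4(-3) = (-1)·(-2)·(-3)·(-4)/[(4)·(3)·(2)·(1)] = 1
Sum: (-7)·(5) + (-6)·(-10) + (-9)·(10) + (-7)·(-5) + (-6)·(1) = -36

-36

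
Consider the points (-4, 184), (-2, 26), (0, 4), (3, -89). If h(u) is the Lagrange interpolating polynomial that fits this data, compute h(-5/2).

377/8

Evaluate each Lagrange basis at u = -5/2:
L_0(-5/2) = (-1/2)·(-5/2)·(-11/2)/[(-2)·(-4)·(-7)] = 55/448
L_1(-5/2) = (3/2)·(-5/2)·(-11/2)/[(2)·(-2)·(-5)] = 33/32
L_2(-5/2) = (3/2)·(-1/2)·(-11/2)/[(4)·(2)·(-3)] = -11/64
L_3(-5/2) = (3/2)·(-1/2)·(-5/2)/[(7)·(5)·(3)] = 1/56
Sum: 184·(55/448) + 26·(33/32) + 4·(-11/64) + (-89)·(1/56) = 377/8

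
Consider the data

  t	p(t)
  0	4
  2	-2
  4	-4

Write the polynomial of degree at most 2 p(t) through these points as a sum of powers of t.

p(t) = (1/2)t^2 - 4t + 4

Build the Lagrange basis polynomials:
L_0(t) = (t - 2)(t - 4) / [8] = (1/8)t^2 - (3/4)t + 1
L_1(t) = t(t - 4) / [-4] = -(1/4)t^2 + t
L_2(t) = t(t - 2) / [8] = (1/8)t^2 - (1/4)t
p(t) = 4·L_0 + (-2)·L_1 + (-4)·L_2
  4·L_0(t) = (1/2)t^2 - 3t + 4
  (-2)·L_1(t) = (1/2)t^2 - 2t
  (-4)·L_2(t) = -(1/2)t^2 + t
Adding term by term: (1/2)t^2 - 4t + 4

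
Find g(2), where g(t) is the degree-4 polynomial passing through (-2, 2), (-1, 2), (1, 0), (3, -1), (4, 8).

-29/15

Evaluate each Lagrange basis at t = 2:
L_0(2) = (3)·(1)·(-1)·(-2)/[(-1)·(-3)·(-5)·(-6)] = 1/15
L_1(2) = (4)·(1)·(-1)·(-2)/[(1)·(-2)·(-4)·(-5)] = -1/5
L_2(2) = (4)·(3)·(-1)·(-2)/[(3)·(2)·(-2)·(-3)] = 2/3
L_3(2) = (4)·(3)·(1)·(-2)/[(5)·(4)·(2)·(-1)] = 3/5
L_4(2) = (4)·(3)·(1)·(-1)/[(6)·(5)·(3)·(1)] = -2/15
Sum: 2·(1/15) + 2·(-1/5) + 0 + (-1)·(3/5) + 8·(-2/15) = -29/15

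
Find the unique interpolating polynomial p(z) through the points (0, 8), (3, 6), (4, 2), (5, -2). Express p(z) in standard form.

Newton's divided differences:
p[0,3] = (6 - 8) / (3 - 0) = -2/3
p[3,4] = (2 - 6) / (4 - 3) = -4
p[4,5] = (-2 - 2) / (5 - 4) = -4
p[0,3,4] = (-4 - (-2/3)) / (4 - 0) = -5/6
p[3,4,5] = (-4 - (-4)) / (5 - 3) = 0
p[0,3,4,5] = (0 - (-5/6)) / (5 - 0) = 1/6
p(z) = 8 + (-2/3)·z + (-5/6)·z(z - 3) + (1/6)·z(z - 3)(z - 4)
Expanding: p(z) = (1/6)z^3 - 2z^2 + (23/6)z + 8

p(z) = (1/6)z^3 - 2z^2 + (23/6)z + 8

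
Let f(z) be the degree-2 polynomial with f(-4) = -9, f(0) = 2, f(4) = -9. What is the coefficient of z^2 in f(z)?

-11/16

The leading coefficient equals the top divided difference f[-4,0,4].
f[-4,0] = (2 - (-9)) / (0 - (-4)) = 11/4
f[0,4] = (-9 - 2) / (4 - 0) = -11/4
f[-4,0,4] = (-11/4 - 11/4) / (4 - (-4)) = -11/16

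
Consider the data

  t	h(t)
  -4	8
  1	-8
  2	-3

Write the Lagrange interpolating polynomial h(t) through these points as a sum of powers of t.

h(t) = (41/30)t^2 + (9/10)t - 154/15

L_0(t) = (t - 1)(t - 2) / [30] = (1/30)t^2 - (1/10)t + 1/15
L_1(t) = (t + 4)(t - 2) / [-5] = -(1/5)t^2 - (2/5)t + 8/5
L_2(t) = (t + 4)(t - 1) / [6] = (1/6)t^2 + (1/2)t - 2/3
h(t) = 8·L_0 + (-8)·L_1 + (-3)·L_2
  8·L_0(t) = (4/15)t^2 - (4/5)t + 8/15
  (-8)·L_1(t) = (8/5)t^2 + (16/5)t - 64/5
  (-3)·L_2(t) = -(1/2)t^2 - (3/2)t + 2
Adding term by term: (41/30)t^2 + (9/10)t - 154/15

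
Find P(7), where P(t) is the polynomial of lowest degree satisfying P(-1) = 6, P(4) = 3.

6/5

L_0(7) = (3)/[(-5)] = -3/5
L_1(7) = (8)/[(5)] = 8/5
Sum: 6·(-3/5) + 3·(8/5) = 6/5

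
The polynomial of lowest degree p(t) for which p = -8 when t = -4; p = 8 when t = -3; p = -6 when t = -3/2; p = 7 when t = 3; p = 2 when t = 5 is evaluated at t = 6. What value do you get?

Evaluate each Lagrange basis at t = 6:
L_0(6) = (9)·(15/2)·(3)·(1)/[(-1)·(-5/2)·(-7)·(-9)] = 9/7
L_1(6) = (10)·(15/2)·(3)·(1)/[(1)·(-3/2)·(-6)·(-8)] = -25/8
L_2(6) = (10)·(9)·(3)·(1)/[(5/2)·(3/2)·(-9/2)·(-13/2)] = 32/13
L_3(6) = (10)·(9)·(15/2)·(1)/[(7)·(6)·(9/2)·(-2)] = -25/14
L_4(6) = (10)·(9)·(15/2)·(3)/[(9)·(8)·(13/2)·(2)] = 225/104
Sum: (-8)·(9/7) + 8·(-25/8) + (-6)·(32/13) + 7·(-25/14) + 2·(225/104) = -21195/364

-21195/364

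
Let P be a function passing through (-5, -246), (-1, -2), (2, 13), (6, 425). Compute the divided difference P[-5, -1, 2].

P[-5,-1] = (-2 - (-246)) / (-1 - (-5)) = 61
P[-1,2] = (13 - (-2)) / (2 - (-1)) = 5
P[-5,-1,2] = (5 - 61) / (2 - (-5)) = -8

-8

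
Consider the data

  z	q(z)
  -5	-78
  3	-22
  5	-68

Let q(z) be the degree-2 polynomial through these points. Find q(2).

Evaluate each Lagrange basis at z = 2:
L_0(2) = (-1)·(-3)/[(-8)·(-10)] = 3/80
L_1(2) = (7)·(-3)/[(8)·(-2)] = 21/16
L_2(2) = (7)·(-1)/[(10)·(2)] = -7/20
Sum: (-78)·(3/80) + (-22)·(21/16) + (-68)·(-7/20) = -8

-8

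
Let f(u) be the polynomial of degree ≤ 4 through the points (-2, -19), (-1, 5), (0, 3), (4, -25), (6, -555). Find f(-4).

-385

Evaluate each Lagrange basis at u = -4:
L_0(-4) = (-3)·(-4)·(-8)·(-10)/[(-1)·(-2)·(-6)·(-8)] = 10
L_1(-4) = (-2)·(-4)·(-8)·(-10)/[(1)·(-1)·(-5)·(-7)] = -128/7
L_2(-4) = (-2)·(-3)·(-8)·(-10)/[(2)·(1)·(-4)·(-6)] = 10
L_3(-4) = (-2)·(-3)·(-4)·(-10)/[(6)·(5)·(4)·(-2)] = -1
L_4(-4) = (-2)·(-3)·(-4)·(-8)/[(8)·(7)·(6)·(2)] = 2/7
Sum: (-19)·(10) + 5·(-128/7) + 3·(10) + (-25)·(-1) + (-555)·(2/7) = -385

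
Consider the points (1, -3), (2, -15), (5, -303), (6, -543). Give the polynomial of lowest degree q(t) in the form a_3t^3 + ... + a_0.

q(t) = -3t^3 + 3t^2 - 3

Build the Lagrange basis polynomials:
L_0(t) = (t - 2)(t - 5)(t - 6) / [-20] = -(1/20)t^3 + (13/20)t^2 - (13/5)t + 3
L_1(t) = (t - 1)(t - 5)(t - 6) / [12] = (1/12)t^3 - t^2 + (41/12)t - 5/2
L_2(t) = (t - 1)(t - 2)(t - 6) / [-12] = -(1/12)t^3 + (3/4)t^2 - (5/3)t + 1
L_3(t) = (t - 1)(t - 2)(t - 5) / [20] = (1/20)t^3 - (2/5)t^2 + (17/20)t - 1/2
q(t) = (-3)·L_0 + (-15)·L_1 + (-303)·L_2 + (-543)·L_3
  (-3)·L_0(t) = (3/20)t^3 - (39/20)t^2 + (39/5)t - 9
  (-15)·L_1(t) = -(5/4)t^3 + 15t^2 - (205/4)t + 75/2
  (-303)·L_2(t) = (101/4)t^3 - (909/4)t^2 + 505t - 303
  (-543)·L_3(t) = -(543/20)t^3 + (1086/5)t^2 - (9231/20)t + 543/2
Adding term by term: -3t^3 + 3t^2 - 3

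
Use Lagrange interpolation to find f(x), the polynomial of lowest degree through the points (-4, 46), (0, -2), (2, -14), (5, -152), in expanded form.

f(x) = -x^3 - x^2 - 2

Build the Lagrange basis polynomials:
L_0(x) = x(x - 2)(x - 5) / [-216] = -(1/216)x^3 + (7/216)x^2 - (5/108)x
L_1(x) = (x + 4)(x - 2)(x - 5) / [40] = (1/40)x^3 - (3/40)x^2 - (9/20)x + 1
L_2(x) = (x + 4)x(x - 5) / [-36] = -(1/36)x^3 + (1/36)x^2 + (5/9)x
L_3(x) = (x + 4)x(x - 2) / [135] = (1/135)x^3 + (2/135)x^2 - (8/135)x
f(x) = 46·L_0 + (-2)·L_1 + (-14)·L_2 + (-152)·L_3
  46·L_0(x) = -(23/108)x^3 + (161/108)x^2 - (115/54)x
  (-2)·L_1(x) = -(1/20)x^3 + (3/20)x^2 + (9/10)x - 2
  (-14)·L_2(x) = (7/18)x^3 - (7/18)x^2 - (70/9)x
  (-152)·L_3(x) = -(152/135)x^3 - (304/135)x^2 + (1216/135)x
Adding term by term: -x^3 - x^2 - 2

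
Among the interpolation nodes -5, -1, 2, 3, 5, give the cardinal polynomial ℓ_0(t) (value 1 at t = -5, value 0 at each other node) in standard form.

ℓ_0(t) = (1/2240)t^4 - (9/2240)t^3 + (3/320)t^2 + (1/2240)t - 3/224

ℓ_0(t) = (t + 1)(t - 2)(t - 3)(t - 5) / [(-4)·(-7)·(-8)·(-10)]
       = (t^4 - 9t^3 + 21t^2 + t - 30) / (2240)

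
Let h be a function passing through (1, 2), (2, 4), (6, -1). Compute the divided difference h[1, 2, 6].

-13/20

h[1,2] = (4 - 2) / (2 - 1) = 2
h[2,6] = (-1 - 4) / (6 - 2) = -5/4
h[1,2,6] = (-5/4 - 2) / (6 - 1) = -13/20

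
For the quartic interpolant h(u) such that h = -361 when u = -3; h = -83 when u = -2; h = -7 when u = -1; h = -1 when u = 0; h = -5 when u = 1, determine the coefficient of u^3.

Build the Lagrange basis polynomials:
L_0(u) = (u + 2)(u + 1)u(u - 1) / [24] = (1/24)u^4 + (1/12)u^3 - (1/24)u^2 - (1/12)u
L_1(u) = (u + 3)(u + 1)u(u - 1) / [-6] = -(1/6)u^4 - (1/2)u^3 + (1/6)u^2 + (1/2)u
L_2(u) = (u + 3)(u + 2)u(u - 1) / [4] = (1/4)u^4 + u^3 + (1/4)u^2 - (3/2)u
L_3(u) = (u + 3)(u + 2)(u + 1)(u - 1) / [-6] = -(1/6)u^4 - (5/6)u^3 - (5/6)u^2 + (5/6)u + 1
L_4(u) = (u + 3)(u + 2)(u + 1)u / [24] = (1/24)u^4 + (1/4)u^3 + (11/24)u^2 + (1/4)u
h(u) = (-361)·L_0 + (-83)·L_1 + (-7)·L_2 + (-1)·L_3 + (-5)·L_4
Only the coefficient of u^3 is needed; take it from each L_i and combine:
(-361)·(1/12) + (-83)·(-1/2) + (-7)·(1) + (-1)·(-5/6) + (-5)·(1/4) = 4

4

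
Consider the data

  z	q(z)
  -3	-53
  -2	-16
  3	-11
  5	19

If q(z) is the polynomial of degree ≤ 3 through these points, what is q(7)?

137

L_0(7) = (9)·(4)·(2)/[(-1)·(-6)·(-8)] = -3/2
L_1(7) = (10)·(4)·(2)/[(1)·(-5)·(-7)] = 16/7
L_2(7) = (10)·(9)·(2)/[(6)·(5)·(-2)] = -3
L_3(7) = (10)·(9)·(4)/[(8)·(7)·(2)] = 45/14
Sum: (-53)·(-3/2) + (-16)·(16/7) + (-11)·(-3) + 19·(45/14) = 137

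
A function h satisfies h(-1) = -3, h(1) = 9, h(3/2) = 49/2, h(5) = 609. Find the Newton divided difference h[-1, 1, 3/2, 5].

4

h[-1,1] = (9 - (-3)) / (1 - (-1)) = 6
h[1,3/2] = (49/2 - 9) / (3/2 - 1) = 31
h[3/2,5] = (609 - 49/2) / (5 - 3/2) = 167
h[-1,1,3/2] = (31 - 6) / (3/2 - (-1)) = 10
h[1,3/2,5] = (167 - 31) / (5 - 1) = 34
h[-1,1,3/2,5] = (34 - 10) / (5 - (-1)) = 4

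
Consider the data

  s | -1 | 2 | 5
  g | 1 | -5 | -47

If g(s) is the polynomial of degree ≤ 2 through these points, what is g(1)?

Using Newton's divided-difference form:
g[-1,2] = (-5 - 1) / (2 - (-1)) = -2
g[2,5] = (-47 - (-5)) / (5 - 2) = -14
g[-1,2,5] = (-14 - (-2)) / (5 - (-1)) = -2
g(1) = 1 + (-2)·(2) + (-2)·(2)·(-1) = 1

1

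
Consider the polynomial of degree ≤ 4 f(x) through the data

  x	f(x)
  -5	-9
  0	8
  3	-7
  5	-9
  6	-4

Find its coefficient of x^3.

L_0(x) = x(x - 3)(x - 5)(x - 6) / [4400] = (1/4400)x^4 - (7/2200)x^3 + (63/4400)x^2 - (9/440)x
L_1(x) = (x + 5)(x - 3)(x - 5)(x - 6) / [-450] = -(1/450)x^4 + (1/50)x^3 + (7/450)x^2 - (1/2)x + 1
L_2(x) = (x + 5)x(x - 5)(x - 6) / [144] = (1/144)x^4 - (1/24)x^3 - (25/144)x^2 + (25/24)x
L_3(x) = (x + 5)x(x - 3)(x - 6) / [-100] = -(1/100)x^4 + (1/25)x^3 + (27/100)x^2 - (9/10)x
L_4(x) = (x + 5)x(x - 3)(x - 5) / [198] = (1/198)x^4 - (1/66)x^3 - (25/198)x^2 + (25/66)x
f(x) = (-9)·L_0 + 8·L_1 + (-7)·L_2 + (-9)·L_3 + (-4)·L_4
Only the coefficient of x^3 is needed; take it from each L_i and combine:
(-9)·(-7/2200) + 8·(1/50) + (-7)·(-1/24) + (-9)·(1/25) + (-4)·(-1/66) = 199/1100

199/1100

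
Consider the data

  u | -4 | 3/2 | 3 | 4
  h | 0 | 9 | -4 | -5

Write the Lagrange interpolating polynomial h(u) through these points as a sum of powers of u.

h(u) = (2621/4620)u^3 - (5407/3080)u^2 - (89647/9240)u + 19703/770

Build the Lagrange basis polynomials:
L_0(u) = (u - 3/2)(u - 3)(u - 4) / [-308] = -(1/308)u^3 + (17/616)u^2 - (45/616)u + 9/154
L_1(u) = (u + 4)(u - 3)(u - 4) / [165/8] = (8/165)u^3 - (8/55)u^2 - (128/165)u + 128/55
L_2(u) = (u + 4)(u - 3/2)(u - 4) / [-21/2] = -(2/21)u^3 + (1/7)u^2 + (32/21)u - 16/7
L_3(u) = (u + 4)(u - 3/2)(u - 3) / [20] = (1/20)u^3 - (1/40)u^2 - (27/40)u + 9/10
h(u) = 0·L_0 + 9·L_1 + (-4)·L_2 + (-5)·L_3
  0·L_0(u) = 0
  9·L_1(u) = (24/55)u^3 - (72/55)u^2 - (384/55)u + 1152/55
  (-4)·L_2(u) = (8/21)u^3 - (4/7)u^2 - (128/21)u + 64/7
  (-5)·L_3(u) = -(1/4)u^3 + (1/8)u^2 + (27/8)u - 9/2
Adding term by term: (2621/4620)u^3 - (5407/3080)u^2 - (89647/9240)u + 19703/770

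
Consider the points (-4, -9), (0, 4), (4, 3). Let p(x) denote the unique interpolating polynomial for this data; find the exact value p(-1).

33/16

L_0(-1) = (-1)·(-5)/[(-4)·(-8)] = 5/32
L_1(-1) = (3)·(-5)/[(4)·(-4)] = 15/16
L_2(-1) = (3)·(-1)/[(8)·(4)] = -3/32
Sum: (-9)·(5/32) + 4·(15/16) + 3·(-3/32) = 33/16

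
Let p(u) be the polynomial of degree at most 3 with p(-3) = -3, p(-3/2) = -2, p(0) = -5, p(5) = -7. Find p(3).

Using Newton's divided-difference form:
p[-3,-3/2] = (-2 - (-3)) / (-3/2 - (-3)) = 2/3
p[-3/2,0] = (-5 - (-2)) / (0 - (-3/2)) = -2
p[0,5] = (-7 - (-5)) / (5 - 0) = -2/5
p[-3,-3/2,0] = (-2 - 2/3) / (0 - (-3)) = -8/9
p[-3/2,0,5] = (-2/5 - (-2)) / (5 - (-3/2)) = 16/65
p[-3,-3/2,0,5] = (16/65 - (-8/9)) / (5 - (-3)) = 83/585
p(3) = -3 + (2/3)·(6) + (-8/9)·(6)·(9/2) + (83/585)·(6)·(9/2)·(3) = -748/65

-748/65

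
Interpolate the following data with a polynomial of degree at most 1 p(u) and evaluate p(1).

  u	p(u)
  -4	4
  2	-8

-6

L_0(1) = (-1)/[(-6)] = 1/6
L_1(1) = (5)/[(6)] = 5/6
Sum: 4·(1/6) + (-8)·(5/6) = -6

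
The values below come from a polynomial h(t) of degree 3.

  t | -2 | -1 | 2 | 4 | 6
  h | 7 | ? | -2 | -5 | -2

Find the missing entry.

355/64

The 4 known values determine h uniquely (degree ≤ 3).
L_0(-1) = (-3)·(-5)·(-7)/[(-4)·(-6)·(-8)] = 35/64
L_1(-1) = (1)·(-5)·(-7)/[(4)·(-2)·(-4)] = 35/32
L_2(-1) = (1)·(-3)·(-7)/[(6)·(2)·(-2)] = -7/8
L_3(-1) = (1)·(-3)·(-5)/[(8)·(4)·(2)] = 15/64
Sum: 7·(35/64) + (-2)·(35/32) + (-5)·(-7/8) + (-2)·(15/64) = 355/64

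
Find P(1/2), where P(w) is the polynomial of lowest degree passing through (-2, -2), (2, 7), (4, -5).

281/32

L_0(1/2) = (-3/2)·(-7/2)/[(-4)·(-6)] = 7/32
L_1(1/2) = (5/2)·(-7/2)/[(4)·(-2)] = 35/32
L_2(1/2) = (5/2)·(-3/2)/[(6)·(2)] = -5/16
Sum: (-2)·(7/32) + 7·(35/32) + (-5)·(-5/16) = 281/32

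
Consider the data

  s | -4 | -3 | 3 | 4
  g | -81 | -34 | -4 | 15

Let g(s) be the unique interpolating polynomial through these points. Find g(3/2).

-65/8

Using Newton's divided-difference form:
g[-4,-3] = (-34 - (-81)) / (-3 - (-4)) = 47
g[-3,3] = (-4 - (-34)) / (3 - (-3)) = 5
g[3,4] = (15 - (-4)) / (4 - 3) = 19
g[-4,-3,3] = (5 - 47) / (3 - (-4)) = -6
g[-3,3,4] = (19 - 5) / (4 - (-3)) = 2
g[-4,-3,3,4] = (2 - (-6)) / (4 - (-4)) = 1
g(3/2) = -81 + 47·(11/2) + (-6)·(11/2)·(9/2) + 1·(11/2)·(9/2)·(-3/2) = -65/8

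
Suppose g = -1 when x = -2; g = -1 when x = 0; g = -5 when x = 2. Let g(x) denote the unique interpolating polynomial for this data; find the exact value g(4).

L_0(4) = (4)·(2)/[(-2)·(-4)] = 1
L_1(4) = (6)·(2)/[(2)·(-2)] = -3
L_2(4) = (6)·(4)/[(4)·(2)] = 3
Sum: (-1)·(1) + (-1)·(-3) + (-5)·(3) = -13

-13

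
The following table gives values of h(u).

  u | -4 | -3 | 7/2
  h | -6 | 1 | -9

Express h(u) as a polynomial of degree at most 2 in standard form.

h(u) = -(74/65)u^2 - (63/65)u + 542/65

Build the Lagrange basis polynomials:
L_0(u) = (u + 3)(u - 7/2) / [15/2] = (2/15)u^2 - (1/15)u - 7/5
L_1(u) = (u + 4)(u - 7/2) / [-13/2] = -(2/13)u^2 - (1/13)u + 28/13
L_2(u) = (u + 4)(u + 3) / [195/4] = (4/195)u^2 + (28/195)u + 16/65
h(u) = (-6)·L_0 + 1·L_1 + (-9)·L_2
  (-6)·L_0(u) = -(4/5)u^2 + (2/5)u + 42/5
  1·L_1(u) = -(2/13)u^2 - (1/13)u + 28/13
  (-9)·L_2(u) = -(12/65)u^2 - (84/65)u - 144/65
Adding term by term: -(74/65)u^2 - (63/65)u + 542/65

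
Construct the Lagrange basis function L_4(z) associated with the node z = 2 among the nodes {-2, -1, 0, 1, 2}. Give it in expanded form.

L_4(z) = (1/24)z^4 + (1/12)z^3 - (1/24)z^2 - (1/12)z

L_4(z) = (z + 2)(z + 1)z(z - 1) / [(4)·(3)·(2)·(1)]
       = (z^4 + 2z^3 - z^2 - 2z) / (24)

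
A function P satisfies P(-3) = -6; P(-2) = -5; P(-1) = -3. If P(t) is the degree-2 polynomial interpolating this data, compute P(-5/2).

L_0(-5/2) = (-1/2)·(-3/2)/[(-1)·(-2)] = 3/8
L_1(-5/2) = (1/2)·(-3/2)/[(1)·(-1)] = 3/4
L_2(-5/2) = (1/2)·(-1/2)/[(2)·(1)] = -1/8
Sum: (-6)·(3/8) + (-5)·(3/4) + (-3)·(-1/8) = -45/8

-45/8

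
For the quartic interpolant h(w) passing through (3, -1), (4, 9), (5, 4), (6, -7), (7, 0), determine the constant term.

14

Build the Lagrange basis polynomials:
L_0(w) = (w - 4)(w - 5)(w - 6)(w - 7) / [24] = (1/24)w^4 - (11/12)w^3 + (179/24)w^2 - (319/12)w + 35
L_1(w) = (w - 3)(w - 5)(w - 6)(w - 7) / [-6] = -(1/6)w^4 + (7/2)w^3 - (161/6)w^2 + (177/2)w - 105
L_2(w) = (w - 3)(w - 4)(w - 6)(w - 7) / [4] = (1/4)w^4 - 5w^3 + (145/4)w^2 - (225/2)w + 126
L_3(w) = (w - 3)(w - 4)(w - 5)(w - 7) / [-6] = -(1/6)w^4 + (19/6)w^3 - (131/6)w^2 + (389/6)w - 70
L_4(w) = (w - 3)(w - 4)(w - 5)(w - 6) / [24] = (1/24)w^4 - (3/4)w^3 + (119/24)w^2 - (57/4)w + 15
h(w) = (-1)·L_0 + 9·L_1 + 4·L_2 + (-7)·L_3 + 0·L_4
Only the constant term is needed; take it from each L_i and combine:
(-1)·(35) + 9·(-105) + 4·(126) + (-7)·(-70) + 0·(15) = 14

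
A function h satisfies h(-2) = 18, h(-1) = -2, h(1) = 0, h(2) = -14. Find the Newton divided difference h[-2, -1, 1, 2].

h[-2,-1] = (-2 - 18) / (-1 - (-2)) = -20
h[-1,1] = (0 - (-2)) / (1 - (-1)) = 1
h[1,2] = (-14 - 0) / (2 - 1) = -14
h[-2,-1,1] = (1 - (-20)) / (1 - (-2)) = 7
h[-1,1,2] = (-14 - 1) / (2 - (-1)) = -5
h[-2,-1,1,2] = (-5 - 7) / (2 - (-2)) = -3

-3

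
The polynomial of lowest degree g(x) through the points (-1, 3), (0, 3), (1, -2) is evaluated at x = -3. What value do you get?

-12

Using Newton's divided-difference form:
g[-1,0] = (3 - 3) / (0 - (-1)) = 0
g[0,1] = (-2 - 3) / (1 - 0) = -5
g[-1,0,1] = (-5 - 0) / (1 - (-1)) = -5/2
g(-3) = 3 + 0·(-2) + (-5/2)·(-2)·(-3) = -12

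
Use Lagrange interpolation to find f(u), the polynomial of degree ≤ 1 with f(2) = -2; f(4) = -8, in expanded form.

Build the Lagrange basis polynomials:
L_0(u) = (u - 4) / [-2] = -(1/2)u + 2
L_1(u) = (u - 2) / [2] = (1/2)u - 1
f(u) = (-2)·L_0 + (-8)·L_1
  (-2)·L_0(u) = u - 4
  (-8)·L_1(u) = -4u + 8
Adding term by term: -3u + 4

f(u) = -3u + 4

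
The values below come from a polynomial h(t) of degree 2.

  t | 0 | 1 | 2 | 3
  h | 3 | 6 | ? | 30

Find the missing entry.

15

The 3 known values determine h uniquely (degree ≤ 2).
Evaluate each Lagrange basis at t = 2:
L_0(2) = (1)·(-1)/[(-1)·(-3)] = -1/3
L_1(2) = (2)·(-1)/[(1)·(-2)] = 1
L_2(2) = (2)·(1)/[(3)·(2)] = 1/3
Sum: 3·(-1/3) + 6·(1) + 30·(1/3) = 15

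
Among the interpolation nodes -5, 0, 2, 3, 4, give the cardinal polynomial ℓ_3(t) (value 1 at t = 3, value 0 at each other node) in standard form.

ℓ_3(t) = (t + 5)t(t - 2)(t - 4) / [(8)·(3)·(1)·(-1)]
       = (t^4 - t^3 - 22t^2 + 40t) / (-24)

ℓ_3(t) = -(1/24)t^4 + (1/24)t^3 + (11/12)t^2 - (5/3)t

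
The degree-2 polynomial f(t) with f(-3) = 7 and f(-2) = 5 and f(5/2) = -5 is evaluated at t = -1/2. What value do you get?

61/33

Using Newton's divided-difference form:
f[-3,-2] = (5 - 7) / (-2 - (-3)) = -2
f[-2,5/2] = (-5 - 5) / (5/2 - (-2)) = -20/9
f[-3,-2,5/2] = (-20/9 - (-2)) / (5/2 - (-3)) = -4/99
f(-1/2) = 7 + (-2)·(5/2) + (-4/99)·(5/2)·(3/2) = 61/33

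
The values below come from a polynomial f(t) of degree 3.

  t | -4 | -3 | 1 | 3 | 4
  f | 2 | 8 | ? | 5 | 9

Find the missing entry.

The 4 known values determine f uniquely (degree ≤ 3).
L_0(1) = (4)·(-2)·(-3)/[(-1)·(-7)·(-8)] = -3/7
L_1(1) = (5)·(-2)·(-3)/[(1)·(-6)·(-7)] = 5/7
L_2(1) = (5)·(4)·(-3)/[(7)·(6)·(-1)] = 10/7
L_3(1) = (5)·(4)·(-2)/[(8)·(7)·(1)] = -5/7
Sum: 2·(-3/7) + 8·(5/7) + 5·(10/7) + 9·(-5/7) = 39/7

39/7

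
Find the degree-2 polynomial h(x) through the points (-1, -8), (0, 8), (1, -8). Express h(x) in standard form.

h(x) = -16x^2 + 8

L_0(x) = x(x - 1) / [2] = (1/2)x^2 - (1/2)x
L_1(x) = (x + 1)(x - 1) / [-1] = -x^2 + 1
L_2(x) = (x + 1)x / [2] = (1/2)x^2 + (1/2)x
h(x) = (-8)·L_0 + 8·L_1 + (-8)·L_2
  (-8)·L_0(x) = -4x^2 + 4x
  8·L_1(x) = -8x^2 + 8
  (-8)·L_2(x) = -4x^2 - 4x
Adding term by term: -16x^2 + 8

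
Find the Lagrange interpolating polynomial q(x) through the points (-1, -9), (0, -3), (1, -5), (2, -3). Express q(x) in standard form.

q(x) = 2x^3 - 4x^2 - 3

L_0(x) = x(x - 1)(x - 2) / [-6] = -(1/6)x^3 + (1/2)x^2 - (1/3)x
L_1(x) = (x + 1)(x - 1)(x - 2) / [2] = (1/2)x^3 - x^2 - (1/2)x + 1
L_2(x) = (x + 1)x(x - 2) / [-2] = -(1/2)x^3 + (1/2)x^2 + x
L_3(x) = (x + 1)x(x - 1) / [6] = (1/6)x^3 - (1/6)x
q(x) = (-9)·L_0 + (-3)·L_1 + (-5)·L_2 + (-3)·L_3
  (-9)·L_0(x) = (3/2)x^3 - (9/2)x^2 + 3x
  (-3)·L_1(x) = -(3/2)x^3 + 3x^2 + (3/2)x - 3
  (-5)·L_2(x) = (5/2)x^3 - (5/2)x^2 - 5x
  (-3)·L_3(x) = -(1/2)x^3 + (1/2)x
Adding term by term: 2x^3 - 4x^2 - 3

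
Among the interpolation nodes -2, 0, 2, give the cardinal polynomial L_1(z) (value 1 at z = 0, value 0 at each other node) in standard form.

L_1(z) = -(1/4)z^2 + 1

L_1(z) = (z + 2)(z - 2) / [(2)·(-2)]
       = (z^2 - 4) / (-4)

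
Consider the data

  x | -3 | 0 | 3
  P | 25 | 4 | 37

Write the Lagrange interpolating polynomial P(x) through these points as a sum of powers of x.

L_0(x) = x(x - 3) / [18] = (1/18)x^2 - (1/6)x
L_1(x) = (x + 3)(x - 3) / [-9] = -(1/9)x^2 + 1
L_2(x) = (x + 3)x / [18] = (1/18)x^2 + (1/6)x
P(x) = 25·L_0 + 4·L_1 + 37·L_2
  25·L_0(x) = (25/18)x^2 - (25/6)x
  4·L_1(x) = -(4/9)x^2 + 4
  37·L_2(x) = (37/18)x^2 + (37/6)x
Adding term by term: 3x^2 + 2x + 4

P(x) = 3x^2 + 2x + 4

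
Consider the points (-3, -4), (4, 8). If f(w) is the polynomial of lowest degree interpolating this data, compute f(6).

Evaluate each Lagrange basis at w = 6:
L_0(6) = (2)/[(-7)] = -2/7
L_1(6) = (9)/[(7)] = 9/7
Sum: (-4)·(-2/7) + 8·(9/7) = 80/7

80/7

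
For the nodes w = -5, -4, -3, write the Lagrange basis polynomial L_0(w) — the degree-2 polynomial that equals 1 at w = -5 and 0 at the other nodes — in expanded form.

L_0(w) = (w + 4)(w + 3) / [(-1)·(-2)]
       = (w^2 + 7w + 12) / (2)

L_0(w) = (1/2)w^2 + (7/2)w + 6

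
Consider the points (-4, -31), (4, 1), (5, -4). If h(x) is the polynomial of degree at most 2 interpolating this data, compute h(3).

4

Evaluate each Lagrange basis at x = 3:
L_0(3) = (-1)·(-2)/[(-8)·(-9)] = 1/36
L_1(3) = (7)·(-2)/[(8)·(-1)] = 7/4
L_2(3) = (7)·(-1)/[(9)·(1)] = -7/9
Sum: (-31)·(1/36) + 1·(7/4) + (-4)·(-7/9) = 4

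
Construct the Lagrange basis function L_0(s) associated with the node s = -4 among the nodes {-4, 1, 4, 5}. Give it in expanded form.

L_0(s) = -(1/360)s^3 + (1/36)s^2 - (29/360)s + 1/18

L_0(s) = (s - 1)(s - 4)(s - 5) / [(-5)·(-8)·(-9)]
       = (s^3 - 10s^2 + 29s - 20) / (-360)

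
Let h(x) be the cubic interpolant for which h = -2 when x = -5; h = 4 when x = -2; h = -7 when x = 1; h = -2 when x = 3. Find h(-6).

-77/5

Evaluate each Lagrange basis at x = -6:
L_0(-6) = (-4)·(-7)·(-9)/[(-3)·(-6)·(-8)] = 7/4
L_1(-6) = (-1)·(-7)·(-9)/[(3)·(-3)·(-5)] = -7/5
L_2(-6) = (-1)·(-4)·(-9)/[(6)·(3)·(-2)] = 1
L_3(-6) = (-1)·(-4)·(-7)/[(8)·(5)·(2)] = -7/20
Sum: (-2)·(7/4) + 4·(-7/5) + (-7)·(1) + (-2)·(-7/20) = -77/5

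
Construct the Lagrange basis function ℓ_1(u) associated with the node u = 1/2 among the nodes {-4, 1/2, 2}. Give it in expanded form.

ℓ_1(u) = (u + 4)(u - 2) / [(9/2)·(-3/2)]
       = (u^2 + 2u - 8) / (-27/4)

ℓ_1(u) = -(4/27)u^2 - (8/27)u + 32/27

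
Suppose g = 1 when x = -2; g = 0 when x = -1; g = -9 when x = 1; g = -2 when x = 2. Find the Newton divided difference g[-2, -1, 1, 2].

5/4

g[-2,-1] = (0 - 1) / (-1 - (-2)) = -1
g[-1,1] = (-9 - 0) / (1 - (-1)) = -9/2
g[1,2] = (-2 - (-9)) / (2 - 1) = 7
g[-2,-1,1] = (-9/2 - (-1)) / (1 - (-2)) = -7/6
g[-1,1,2] = (7 - (-9/2)) / (2 - (-1)) = 23/6
g[-2,-1,1,2] = (23/6 - (-7/6)) / (2 - (-2)) = 5/4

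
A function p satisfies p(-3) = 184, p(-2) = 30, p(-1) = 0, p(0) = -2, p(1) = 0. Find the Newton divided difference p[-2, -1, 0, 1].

-4

p[-2,-1] = (0 - 30) / (-1 - (-2)) = -30
p[-1,0] = (-2 - 0) / (0 - (-1)) = -2
p[0,1] = (0 - (-2)) / (1 - 0) = 2
p[-2,-1,0] = (-2 - (-30)) / (0 - (-2)) = 14
p[-1,0,1] = (2 - (-2)) / (1 - (-1)) = 2
p[-2,-1,0,1] = (2 - 14) / (1 - (-2)) = -4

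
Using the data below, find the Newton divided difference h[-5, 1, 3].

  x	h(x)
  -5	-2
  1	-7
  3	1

h[-5,1] = (-7 - (-2)) / (1 - (-5)) = -5/6
h[1,3] = (1 - (-7)) / (3 - 1) = 4
h[-5,1,3] = (4 - (-5/6)) / (3 - (-5)) = 29/48

29/48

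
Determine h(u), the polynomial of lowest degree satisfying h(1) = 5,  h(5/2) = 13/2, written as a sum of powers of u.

h(u) = u + 4

L_0(u) = (u - 5/2) / [-3/2] = -(2/3)u + 5/3
L_1(u) = (u - 1) / [3/2] = (2/3)u - 2/3
h(u) = 5·L_0 + (13/2)·L_1
  5·L_0(u) = -(10/3)u + 25/3
  (13/2)·L_1(u) = (13/3)u - 13/3
Adding term by term: u + 4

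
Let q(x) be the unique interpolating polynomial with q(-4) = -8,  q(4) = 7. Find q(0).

Evaluate each Lagrange basis at x = 0:
L_0(0) = (-4)/[(-8)] = 1/2
L_1(0) = (4)/[(8)] = 1/2
Sum: (-8)·(1/2) + 7·(1/2) = -1/2

-1/2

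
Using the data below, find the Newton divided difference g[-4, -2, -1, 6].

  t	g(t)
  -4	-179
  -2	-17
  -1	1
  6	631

g[-4,-2] = (-17 - (-179)) / (-2 - (-4)) = 81
g[-2,-1] = (1 - (-17)) / (-1 - (-2)) = 18
g[-1,6] = (631 - 1) / (6 - (-1)) = 90
g[-4,-2,-1] = (18 - 81) / (-1 - (-4)) = -21
g[-2,-1,6] = (90 - 18) / (6 - (-2)) = 9
g[-4,-2,-1,6] = (9 - (-21)) / (6 - (-4)) = 3

3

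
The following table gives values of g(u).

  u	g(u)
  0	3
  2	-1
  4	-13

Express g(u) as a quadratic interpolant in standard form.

Build the Lagrange basis polynomials:
L_0(u) = (u - 2)(u - 4) / [8] = (1/8)u^2 - (3/4)u + 1
L_1(u) = u(u - 4) / [-4] = -(1/4)u^2 + u
L_2(u) = u(u - 2) / [8] = (1/8)u^2 - (1/4)u
g(u) = 3·L_0 + (-1)·L_1 + (-13)·L_2
  3·L_0(u) = (3/8)u^2 - (9/4)u + 3
  (-1)·L_1(u) = (1/4)u^2 - u
  (-13)·L_2(u) = -(13/8)u^2 + (13/4)u
Adding term by term: -u^2 + 3

g(u) = -u^2 + 3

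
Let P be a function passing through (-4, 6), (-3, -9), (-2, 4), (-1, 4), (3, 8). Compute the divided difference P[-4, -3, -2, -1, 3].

159/140

P[-4,-3] = (-9 - 6) / (-3 - (-4)) = -15
P[-3,-2] = (4 - (-9)) / (-2 - (-3)) = 13
P[-2,-1] = (4 - 4) / (-1 - (-2)) = 0
P[-1,3] = (8 - 4) / (3 - (-1)) = 1
P[-4,-3,-2] = (13 - (-15)) / (-2 - (-4)) = 14
P[-3,-2,-1] = (0 - 13) / (-1 - (-3)) = -13/2
P[-2,-1,3] = (1 - 0) / (3 - (-2)) = 1/5
P[-4,-3,-2,-1] = (-13/2 - 14) / (-1 - (-4)) = -41/6
P[-3,-2,-1,3] = (1/5 - (-13/2)) / (3 - (-3)) = 67/60
P[-4,-3,-2,-1,3] = (67/60 - (-41/6)) / (3 - (-4)) = 159/140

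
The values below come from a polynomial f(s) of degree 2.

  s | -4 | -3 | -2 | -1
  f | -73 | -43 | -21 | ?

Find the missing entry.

-7

The 3 known values determine f uniquely (degree ≤ 2).
Evaluate each Lagrange basis at s = -1:
L_0(-1) = (2)·(1)/[(-1)·(-2)] = 1
L_1(-1) = (3)·(1)/[(1)·(-1)] = -3
L_2(-1) = (3)·(2)/[(2)·(1)] = 3
Sum: (-73)·(1) + (-43)·(-3) + (-21)·(3) = -7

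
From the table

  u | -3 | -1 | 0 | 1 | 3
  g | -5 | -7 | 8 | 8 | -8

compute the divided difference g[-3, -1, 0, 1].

-77/24

g[-3,-1] = (-7 - (-5)) / (-1 - (-3)) = -1
g[-1,0] = (8 - (-7)) / (0 - (-1)) = 15
g[0,1] = (8 - 8) / (1 - 0) = 0
g[-3,-1,0] = (15 - (-1)) / (0 - (-3)) = 16/3
g[-1,0,1] = (0 - 15) / (1 - (-1)) = -15/2
g[-3,-1,0,1] = (-15/2 - 16/3) / (1 - (-3)) = -77/24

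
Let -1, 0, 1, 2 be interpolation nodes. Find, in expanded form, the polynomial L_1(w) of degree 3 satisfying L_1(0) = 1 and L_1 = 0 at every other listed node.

L_1(w) = (w + 1)(w - 1)(w - 2) / [(1)·(-1)·(-2)]
       = (w^3 - 2w^2 - w + 2) / (2)

L_1(w) = (1/2)w^3 - w^2 - (1/2)w + 1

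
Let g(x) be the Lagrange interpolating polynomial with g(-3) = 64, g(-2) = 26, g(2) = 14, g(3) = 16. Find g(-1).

8

Evaluate each Lagrange basis at x = -1:
L_0(-1) = (1)·(-3)·(-4)/[(-1)·(-5)·(-6)] = -2/5
L_1(-1) = (2)·(-3)·(-4)/[(1)·(-4)·(-5)] = 6/5
L_2(-1) = (2)·(1)·(-4)/[(5)·(4)·(-1)] = 2/5
L_3(-1) = (2)·(1)·(-3)/[(6)·(5)·(1)] = -1/5
Sum: 64·(-2/5) + 26·(6/5) + 14·(2/5) + 16·(-1/5) = 8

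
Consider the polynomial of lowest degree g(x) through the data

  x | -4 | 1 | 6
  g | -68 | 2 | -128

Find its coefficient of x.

2

Build the Lagrange basis polynomials:
L_0(x) = (x - 1)(x - 6) / [50] = (1/50)x^2 - (7/50)x + 3/25
L_1(x) = (x + 4)(x - 6) / [-25] = -(1/25)x^2 + (2/25)x + 24/25
L_2(x) = (x + 4)(x - 1) / [50] = (1/50)x^2 + (3/50)x - 2/25
g(x) = (-68)·L_0 + 2·L_1 + (-128)·L_2
Only the coefficient of x is needed; take it from each L_i and combine:
(-68)·(-7/50) + 2·(2/25) + (-128)·(3/50) = 2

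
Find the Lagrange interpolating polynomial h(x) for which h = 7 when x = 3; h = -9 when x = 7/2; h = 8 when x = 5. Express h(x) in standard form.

h(x) = (65/3)x^2 - (1037/6)x + 661/2

L_0(x) = (x - 7/2)(x - 5) / [1] = x^2 - (17/2)x + 35/2
L_1(x) = (x - 3)(x - 5) / [-3/4] = -(4/3)x^2 + (32/3)x - 20
L_2(x) = (x - 3)(x - 7/2) / [3] = (1/3)x^2 - (13/6)x + 7/2
h(x) = 7·L_0 + (-9)·L_1 + 8·L_2
  7·L_0(x) = 7x^2 - (119/2)x + 245/2
  (-9)·L_1(x) = 12x^2 - 96x + 180
  8·L_2(x) = (8/3)x^2 - (52/3)x + 28
Adding term by term: (65/3)x^2 - (1037/6)x + 661/2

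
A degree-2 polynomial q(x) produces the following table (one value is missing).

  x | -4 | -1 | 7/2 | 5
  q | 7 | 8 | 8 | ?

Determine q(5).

38/5

The 3 known values determine q uniquely (degree ≤ 2).
Evaluate each Lagrange basis at x = 5:
L_0(5) = (6)·(3/2)/[(-3)·(-15/2)] = 2/5
L_1(5) = (9)·(3/2)/[(3)·(-9/2)] = -1
L_2(5) = (9)·(6)/[(15/2)·(9/2)] = 8/5
Sum: 7·(2/5) + 8·(-1) + 8·(8/5) = 38/5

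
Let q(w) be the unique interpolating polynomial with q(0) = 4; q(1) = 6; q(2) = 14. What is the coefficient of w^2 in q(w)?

The leading coefficient equals the top divided difference q[0,1,2].
q[0,1] = (6 - 4) / (1 - 0) = 2
q[1,2] = (14 - 6) / (2 - 1) = 8
q[0,1,2] = (8 - 2) / (2 - 0) = 3

3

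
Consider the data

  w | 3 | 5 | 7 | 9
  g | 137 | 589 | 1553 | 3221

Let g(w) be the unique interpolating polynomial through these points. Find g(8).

L_0(8) = (3)·(1)·(-1)/[(-2)·(-4)·(-6)] = 1/16
L_1(8) = (5)·(1)·(-1)/[(2)·(-2)·(-4)] = -5/16
L_2(8) = (5)·(3)·(-1)/[(4)·(2)·(-2)] = 15/16
L_3(8) = (5)·(3)·(1)/[(6)·(4)·(2)] = 5/16
Sum: 137·(1/16) + 589·(-5/16) + 1553·(15/16) + 3221·(5/16) = 2287

2287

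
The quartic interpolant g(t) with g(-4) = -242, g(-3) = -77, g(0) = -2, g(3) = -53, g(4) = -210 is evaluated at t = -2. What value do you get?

L_0(-2) = (1)·(-2)·(-5)·(-6)/[(-1)·(-4)·(-7)·(-8)] = -15/56
L_1(-2) = (2)·(-2)·(-5)·(-6)/[(1)·(-3)·(-6)·(-7)] = 20/21
L_2(-2) = (2)·(1)·(-5)·(-6)/[(4)·(3)·(-3)·(-4)] = 5/12
L_3(-2) = (2)·(1)·(-2)·(-6)/[(7)·(6)·(3)·(-1)] = -4/21
L_4(-2) = (2)·(1)·(-2)·(-5)/[(8)·(7)·(4)·(1)] = 5/56
Sum: (-242)·(-15/56) + (-77)·(20/21) + (-2)·(5/12) + (-53)·(-4/21) + (-210)·(5/56) = -18

-18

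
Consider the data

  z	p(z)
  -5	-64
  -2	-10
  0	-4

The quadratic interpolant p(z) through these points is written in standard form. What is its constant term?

L_0(z) = (z + 2)z / [15] = (1/15)z^2 + (2/15)z
L_1(z) = (z + 5)z / [-6] = -(1/6)z^2 - (5/6)z
L_2(z) = (z + 5)(z + 2) / [10] = (1/10)z^2 + (7/10)z + 1
p(z) = (-64)·L_0 + (-10)·L_1 + (-4)·L_2
Only the constant term is needed; take it from each L_i and combine:
(-64)·(0) + (-10)·(0) + (-4)·(1) = -4

-4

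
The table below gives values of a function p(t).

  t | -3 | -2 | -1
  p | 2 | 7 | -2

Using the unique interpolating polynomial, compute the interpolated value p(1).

L_0(1) = (3)·(2)/[(-1)·(-2)] = 3
L_1(1) = (4)·(2)/[(1)·(-1)] = -8
L_2(1) = (4)·(3)/[(2)·(1)] = 6
Sum: 2·(3) + 7·(-8) + (-2)·(6) = -62

-62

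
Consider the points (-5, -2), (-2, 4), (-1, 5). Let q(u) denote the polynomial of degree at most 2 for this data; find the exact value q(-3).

5/2

Evaluate each Lagrange basis at u = -3:
L_0(-3) = (-1)·(-2)/[(-3)·(-4)] = 1/6
L_1(-3) = (2)·(-2)/[(3)·(-1)] = 4/3
L_2(-3) = (2)·(-1)/[(4)·(1)] = -1/2
Sum: (-2)·(1/6) + 4·(4/3) + 5·(-1/2) = 5/2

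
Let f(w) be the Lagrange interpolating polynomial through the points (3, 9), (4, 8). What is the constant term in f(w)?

12

Build the Lagrange basis polynomials:
L_0(w) = (w - 4) / [-1] = -w + 4
L_1(w) = (w - 3) / [1] = w - 3
f(w) = 9·L_0 + 8·L_1
Only the constant term is needed; take it from each L_i and combine:
9·(4) + 8·(-3) = 12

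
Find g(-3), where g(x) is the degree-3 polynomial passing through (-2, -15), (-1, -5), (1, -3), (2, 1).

-39

L_0(-3) = (-2)·(-4)·(-5)/[(-1)·(-3)·(-4)] = 10/3
L_1(-3) = (-1)·(-4)·(-5)/[(1)·(-2)·(-3)] = -10/3
L_2(-3) = (-1)·(-2)·(-5)/[(3)·(2)·(-1)] = 5/3
L_3(-3) = (-1)·(-2)·(-4)/[(4)·(3)·(1)] = -2/3
Sum: (-15)·(10/3) + (-5)·(-10/3) + (-3)·(5/3) + 1·(-2/3) = -39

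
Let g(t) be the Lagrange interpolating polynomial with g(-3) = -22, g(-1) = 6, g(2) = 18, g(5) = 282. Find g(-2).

Evaluate each Lagrange basis at t = -2:
L_0(-2) = (-1)·(-4)·(-7)/[(-2)·(-5)·(-8)] = 7/20
L_1(-2) = (1)·(-4)·(-7)/[(2)·(-3)·(-6)] = 7/9
L_2(-2) = (1)·(-1)·(-7)/[(5)·(3)·(-3)] = -7/45
L_3(-2) = (1)·(-1)·(-4)/[(8)·(6)·(3)] = 1/36
Sum: (-22)·(7/20) + 6·(7/9) + 18·(-7/45) + 282·(1/36) = 2

2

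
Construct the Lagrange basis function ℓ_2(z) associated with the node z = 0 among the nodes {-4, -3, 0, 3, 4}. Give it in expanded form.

ℓ_2(z) = (1/144)z^4 - (25/144)z^2 + 1

ℓ_2(z) = (z + 4)(z + 3)(z - 3)(z - 4) / [(4)·(3)·(-3)·(-4)]
       = (z^4 - 25z^2 + 144) / (144)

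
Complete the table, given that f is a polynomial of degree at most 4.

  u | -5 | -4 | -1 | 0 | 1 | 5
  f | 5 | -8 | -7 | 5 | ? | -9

The 5 known values determine f uniquely (degree ≤ 4).
L_0(1) = (5)·(2)·(1)·(-4)/[(-1)·(-4)·(-5)·(-10)] = -1/5
L_1(1) = (6)·(2)·(1)·(-4)/[(1)·(-3)·(-4)·(-9)] = 4/9
L_2(1) = (6)·(5)·(1)·(-4)/[(4)·(3)·(-1)·(-6)] = -5/3
L_3(1) = (6)·(5)·(2)·(-4)/[(5)·(4)·(1)·(-5)] = 12/5
L_4(1) = (6)·(5)·(2)·(1)/[(10)·(9)·(6)·(5)] = 1/45
Sum: 5·(-1/5) + (-8)·(4/9) + (-7)·(-5/3) + 5·(12/5) + (-9)·(1/45) = 851/45

851/45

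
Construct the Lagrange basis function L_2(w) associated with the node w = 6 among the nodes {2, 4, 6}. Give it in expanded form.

L_2(w) = (w - 2)(w - 4) / [(4)·(2)]
       = (w^2 - 6w + 8) / (8)

L_2(w) = (1/8)w^2 - (3/4)w + 1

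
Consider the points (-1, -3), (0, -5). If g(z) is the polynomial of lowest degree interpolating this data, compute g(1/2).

Evaluate each Lagrange basis at z = 1/2:
L_0(1/2) = (1/2)/[(-1)] = -1/2
L_1(1/2) = (3/2)/[(1)] = 3/2
Sum: (-3)·(-1/2) + (-5)·(3/2) = -6

-6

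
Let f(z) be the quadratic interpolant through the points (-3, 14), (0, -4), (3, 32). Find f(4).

56

Evaluate each Lagrange basis at z = 4:
L_0(4) = (4)·(1)/[(-3)·(-6)] = 2/9
L_1(4) = (7)·(1)/[(3)·(-3)] = -7/9
L_2(4) = (7)·(4)/[(6)·(3)] = 14/9
Sum: 14·(2/9) + (-4)·(-7/9) + 32·(14/9) = 56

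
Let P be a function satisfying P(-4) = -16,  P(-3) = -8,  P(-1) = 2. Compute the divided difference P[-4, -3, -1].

-1

P[-4,-3] = (-8 - (-16)) / (-3 - (-4)) = 8
P[-3,-1] = (2 - (-8)) / (-1 - (-3)) = 5
P[-4,-3,-1] = (5 - 8) / (-1 - (-4)) = -1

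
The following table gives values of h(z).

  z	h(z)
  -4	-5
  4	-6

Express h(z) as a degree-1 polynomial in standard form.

h(z) = -(1/8)z - 11/2

Build the Lagrange basis polynomials:
L_0(z) = (z - 4) / [-8] = -(1/8)z + 1/2
L_1(z) = (z + 4) / [8] = (1/8)z + 1/2
h(z) = (-5)·L_0 + (-6)·L_1
  (-5)·L_0(z) = (5/8)z - 5/2
  (-6)·L_1(z) = -(3/4)z - 3
Adding term by term: -(1/8)z - 11/2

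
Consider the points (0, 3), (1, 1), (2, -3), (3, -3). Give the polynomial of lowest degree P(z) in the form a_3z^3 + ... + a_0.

Build the Lagrange basis polynomials:
L_0(z) = (z - 1)(z - 2)(z - 3) / [-6] = -(1/6)z^3 + z^2 - (11/6)z + 1
L_1(z) = z(z - 2)(z - 3) / [2] = (1/2)z^3 - (5/2)z^2 + 3z
L_2(z) = z(z - 1)(z - 3) / [-2] = -(1/2)z^3 + 2z^2 - (3/2)z
L_3(z) = z(z - 1)(z - 2) / [6] = (1/6)z^3 - (1/2)z^2 + (1/3)z
P(z) = 3·L_0 + 1·L_1 + (-3)·L_2 + (-3)·L_3
  3·L_0(z) = -(1/2)z^3 + 3z^2 - (11/2)z + 3
  1·L_1(z) = (1/2)z^3 - (5/2)z^2 + 3z
  (-3)·L_2(z) = (3/2)z^3 - 6z^2 + (9/2)z
  (-3)·L_3(z) = -(1/2)z^3 + (3/2)z^2 - z
Adding term by term: z^3 - 4z^2 + z + 3

P(z) = z^3 - 4z^2 + z + 3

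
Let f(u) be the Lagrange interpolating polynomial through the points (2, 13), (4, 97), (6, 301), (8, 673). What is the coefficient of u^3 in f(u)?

Build the Lagrange basis polynomials:
L_0(u) = (u - 4)(u - 6)(u - 8) / [-48] = -(1/48)u^3 + (3/8)u^2 - (13/6)u + 4
L_1(u) = (u - 2)(u - 6)(u - 8) / [16] = (1/16)u^3 - u^2 + (19/4)u - 6
L_2(u) = (u - 2)(u - 4)(u - 8) / [-16] = -(1/16)u^3 + (7/8)u^2 - (7/2)u + 4
L_3(u) = (u - 2)(u - 4)(u - 6) / [48] = (1/48)u^3 - (1/4)u^2 + (11/12)u - 1
f(u) = 13·L_0 + 97·L_1 + 301·L_2 + 673·L_3
Only the coefficient of u^3 is needed; take it from each L_i and combine:
13·(-1/48) + 97·(1/16) + 301·(-1/16) + 673·(1/48) = 1

1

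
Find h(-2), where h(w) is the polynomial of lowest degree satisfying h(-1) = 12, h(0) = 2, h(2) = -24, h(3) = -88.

52

L_0(-2) = (-2)·(-4)·(-5)/[(-1)·(-3)·(-4)] = 10/3
L_1(-2) = (-1)·(-4)·(-5)/[(1)·(-2)·(-3)] = -10/3
L_2(-2) = (-1)·(-2)·(-5)/[(3)·(2)·(-1)] = 5/3
L_3(-2) = (-1)·(-2)·(-4)/[(4)·(3)·(1)] = -2/3
Sum: 12·(10/3) + 2·(-10/3) + (-24)·(5/3) + (-88)·(-2/3) = 52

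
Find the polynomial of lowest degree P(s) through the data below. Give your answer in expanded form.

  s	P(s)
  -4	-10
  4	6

P(s) = 2s - 2

Build the Lagrange basis polynomials:
L_0(s) = (s - 4) / [-8] = -(1/8)s + 1/2
L_1(s) = (s + 4) / [8] = (1/8)s + 1/2
P(s) = (-10)·L_0 + 6·L_1
  (-10)·L_0(s) = (5/4)s - 5
  6·L_1(s) = (3/4)s + 3
Adding term by term: 2s - 2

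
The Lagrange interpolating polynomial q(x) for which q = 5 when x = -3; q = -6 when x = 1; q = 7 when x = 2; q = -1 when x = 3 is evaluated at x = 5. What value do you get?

-673/5

Evaluate each Lagrange basis at x = 5:
L_0(5) = (4)·(3)·(2)/[(-4)·(-5)·(-6)] = -1/5
L_1(5) = (8)·(3)·(2)/[(4)·(-1)·(-2)] = 6
L_2(5) = (8)·(4)·(2)/[(5)·(1)·(-1)] = -64/5
L_3(5) = (8)·(4)·(3)/[(6)·(2)·(1)] = 8
Sum: 5·(-1/5) + (-6)·(6) + 7·(-64/5) + (-1)·(8) = -673/5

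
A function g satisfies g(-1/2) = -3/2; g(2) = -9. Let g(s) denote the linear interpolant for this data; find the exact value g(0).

-3

Evaluate each Lagrange basis at s = 0:
L_0(0) = (-2)/[(-5/2)] = 4/5
L_1(0) = (1/2)/[(5/2)] = 1/5
Sum: (-3/2)·(4/5) + (-9)·(1/5) = -3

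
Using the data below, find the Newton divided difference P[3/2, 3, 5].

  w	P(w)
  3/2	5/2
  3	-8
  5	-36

-2

P[3/2,3] = (-8 - 5/2) / (3 - 3/2) = -7
P[3,5] = (-36 - (-8)) / (5 - 3) = -14
P[3/2,3,5] = (-14 - (-7)) / (5 - 3/2) = -2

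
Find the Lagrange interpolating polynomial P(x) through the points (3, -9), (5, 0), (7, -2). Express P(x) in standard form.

P(x) = -(11/8)x^2 + (31/2)x - 345/8

Build the Lagrange basis polynomials:
L_0(x) = (x - 5)(x - 7) / [8] = (1/8)x^2 - (3/2)x + 35/8
L_1(x) = (x - 3)(x - 7) / [-4] = -(1/4)x^2 + (5/2)x - 21/4
L_2(x) = (x - 3)(x - 5) / [8] = (1/8)x^2 - x + 15/8
P(x) = (-9)·L_0 + 0·L_1 + (-2)·L_2
  (-9)·L_0(x) = -(9/8)x^2 + (27/2)x - 315/8
  0·L_1(x) = 0
  (-2)·L_2(x) = -(1/4)x^2 + 2x - 15/4
Adding term by term: -(11/8)x^2 + (31/2)x - 345/8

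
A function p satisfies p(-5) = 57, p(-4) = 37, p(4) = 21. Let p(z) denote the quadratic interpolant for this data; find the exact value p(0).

L_0(0) = (4)·(-4)/[(-1)·(-9)] = -16/9
L_1(0) = (5)·(-4)/[(1)·(-8)] = 5/2
L_2(0) = (5)·(4)/[(9)·(8)] = 5/18
Sum: 57·(-16/9) + 37·(5/2) + 21·(5/18) = -3

-3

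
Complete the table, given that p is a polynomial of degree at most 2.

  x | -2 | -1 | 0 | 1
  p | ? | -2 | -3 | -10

The 3 known values determine p uniquely (degree ≤ 2).
Evaluate each Lagrange basis at x = -2:
L_0(-2) = (-2)·(-3)/[(-1)·(-2)] = 3
L_1(-2) = (-1)·(-3)/[(1)·(-1)] = -3
L_2(-2) = (-1)·(-2)/[(2)·(1)] = 1
Sum: (-2)·(3) + (-3)·(-3) + (-10)·(1) = -7

-7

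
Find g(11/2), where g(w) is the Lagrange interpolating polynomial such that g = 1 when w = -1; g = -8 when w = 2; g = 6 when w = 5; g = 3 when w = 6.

Evaluate each Lagrange basis at w = 11/2:
L_0(11/2) = (7/2)·(1/2)·(-1/2)/[(-3)·(-6)·(-7)] = 1/144
L_1(11/2) = (13/2)·(1/2)·(-1/2)/[(3)·(-3)·(-4)] = -13/288
L_2(11/2) = (13/2)·(7/2)·(-1/2)/[(6)·(3)·(-1)] = 91/144
L_3(11/2) = (13/2)·(7/2)·(1/2)/[(7)·(4)·(1)] = 13/32
Sum: 1·(1/144) + (-8)·(-13/288) + 6·(91/144) + 3·(13/32) = 1549/288

1549/288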